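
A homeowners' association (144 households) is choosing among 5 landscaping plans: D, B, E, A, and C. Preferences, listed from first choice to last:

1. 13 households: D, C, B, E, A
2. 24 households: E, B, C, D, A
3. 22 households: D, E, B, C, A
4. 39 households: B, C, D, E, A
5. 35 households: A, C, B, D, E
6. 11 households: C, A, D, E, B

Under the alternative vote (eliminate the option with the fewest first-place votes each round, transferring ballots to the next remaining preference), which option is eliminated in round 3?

D

Round 1: D 35, B 39, E 24, A 35, C 11. Eliminate C.
Round 2: D 35, B 39, E 24, A 46. Eliminate E.
Round 3: D 35, B 63, A 46. Eliminate D.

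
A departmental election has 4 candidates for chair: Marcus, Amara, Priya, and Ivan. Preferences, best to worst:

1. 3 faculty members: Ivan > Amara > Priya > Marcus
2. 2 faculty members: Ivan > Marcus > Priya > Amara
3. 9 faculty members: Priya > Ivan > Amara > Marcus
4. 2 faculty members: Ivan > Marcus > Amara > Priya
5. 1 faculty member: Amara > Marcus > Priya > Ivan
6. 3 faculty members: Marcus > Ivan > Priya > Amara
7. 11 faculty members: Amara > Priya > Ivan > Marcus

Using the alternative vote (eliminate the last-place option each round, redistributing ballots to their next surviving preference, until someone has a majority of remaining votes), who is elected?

Ivan

Round 1: Marcus 3, Amara 12, Priya 9, Ivan 7. Eliminate Marcus.
Round 2: Amara 12, Priya 9, Ivan 10. Eliminate Priya.
Round 3: Amara 12, Ivan 19. Ivan has a majority.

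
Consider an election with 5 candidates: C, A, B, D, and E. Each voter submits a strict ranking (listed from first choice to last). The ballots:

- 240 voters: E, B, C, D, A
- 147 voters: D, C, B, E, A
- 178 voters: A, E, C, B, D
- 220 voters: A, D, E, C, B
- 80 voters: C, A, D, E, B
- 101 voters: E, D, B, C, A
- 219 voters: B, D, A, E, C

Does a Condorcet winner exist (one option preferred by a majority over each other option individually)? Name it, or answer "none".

Checking pairwise contests:
A beats C 617–568.
B beats A 707–478.
C beats B 625–560.
B beats D 637–548.
A beats E 697–488.
Every option loses at least one head-to-head, so there is no Condorcet winner.

none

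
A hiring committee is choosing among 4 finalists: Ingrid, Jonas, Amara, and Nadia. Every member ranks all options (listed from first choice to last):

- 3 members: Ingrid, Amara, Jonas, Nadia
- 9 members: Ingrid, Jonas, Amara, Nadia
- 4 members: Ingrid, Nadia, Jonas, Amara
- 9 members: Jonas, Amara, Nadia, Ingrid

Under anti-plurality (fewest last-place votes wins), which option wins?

Jonas

Last-place votes: Ingrid 9, Jonas 0, Amara 4, Nadia 12.
Jonas is ranked last by the fewest voters, so Jonas wins.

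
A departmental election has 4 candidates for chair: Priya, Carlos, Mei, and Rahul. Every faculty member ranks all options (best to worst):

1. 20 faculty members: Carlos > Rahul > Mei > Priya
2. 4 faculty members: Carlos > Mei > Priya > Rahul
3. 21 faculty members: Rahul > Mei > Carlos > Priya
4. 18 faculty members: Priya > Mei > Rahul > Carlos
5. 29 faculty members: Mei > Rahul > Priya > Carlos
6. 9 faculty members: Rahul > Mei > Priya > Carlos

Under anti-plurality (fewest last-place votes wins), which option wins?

Last-place votes: Priya 41, Carlos 56, Mei 0, Rahul 4.
Mei is ranked last by the fewest voters, so Mei wins.

Mei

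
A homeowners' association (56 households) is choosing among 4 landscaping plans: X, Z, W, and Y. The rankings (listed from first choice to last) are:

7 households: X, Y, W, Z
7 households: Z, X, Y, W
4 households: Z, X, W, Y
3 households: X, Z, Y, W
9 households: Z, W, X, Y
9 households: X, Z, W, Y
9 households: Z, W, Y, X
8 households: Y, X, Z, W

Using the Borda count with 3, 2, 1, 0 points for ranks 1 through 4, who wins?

X: 7·3 + 7·2 + 4·2 + 3·3 + 9·1 + 9·3 + 9·0 + 8·2 = 104
Z: 7·0 + 7·3 + 4·3 + 3·2 + 9·3 + 9·2 + 9·3 + 8·1 = 119
W: 7·1 + 7·0 + 4·1 + 3·0 + 9·2 + 9·1 + 9·2 + 8·0 = 56
Y: 7·2 + 7·1 + 4·0 + 3·1 + 9·0 + 9·0 + 9·1 + 8·3 = 57
Z has the highest Borda score (119).

Z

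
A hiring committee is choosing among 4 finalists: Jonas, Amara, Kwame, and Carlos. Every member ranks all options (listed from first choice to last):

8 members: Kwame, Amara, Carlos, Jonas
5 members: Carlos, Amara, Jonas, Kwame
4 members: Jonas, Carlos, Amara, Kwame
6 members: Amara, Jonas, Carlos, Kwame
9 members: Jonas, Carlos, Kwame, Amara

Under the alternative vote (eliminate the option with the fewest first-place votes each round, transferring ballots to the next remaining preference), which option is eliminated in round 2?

Round 1: Jonas 13, Amara 6, Kwame 8, Carlos 5. Eliminate Carlos.
Round 2: Jonas 13, Amara 11, Kwame 8. Eliminate Kwame.

Kwame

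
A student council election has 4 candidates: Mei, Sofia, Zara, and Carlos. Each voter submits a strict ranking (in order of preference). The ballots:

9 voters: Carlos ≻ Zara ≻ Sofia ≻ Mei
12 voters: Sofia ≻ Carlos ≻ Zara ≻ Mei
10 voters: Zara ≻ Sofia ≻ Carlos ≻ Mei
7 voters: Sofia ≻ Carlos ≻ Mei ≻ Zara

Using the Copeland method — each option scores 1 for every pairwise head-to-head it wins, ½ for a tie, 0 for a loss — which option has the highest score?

Sofia

Mei: loses to Sofia, Zara, and Carlos → score 0.
Sofia: beats Mei and Carlos; ties Zara → score 2.5.
Zara: beats Mei; ties Sofia; loses to Carlos → score 1.5.
Carlos: beats Mei and Zara; loses to Sofia → score 2.
Sofia has the best pairwise record.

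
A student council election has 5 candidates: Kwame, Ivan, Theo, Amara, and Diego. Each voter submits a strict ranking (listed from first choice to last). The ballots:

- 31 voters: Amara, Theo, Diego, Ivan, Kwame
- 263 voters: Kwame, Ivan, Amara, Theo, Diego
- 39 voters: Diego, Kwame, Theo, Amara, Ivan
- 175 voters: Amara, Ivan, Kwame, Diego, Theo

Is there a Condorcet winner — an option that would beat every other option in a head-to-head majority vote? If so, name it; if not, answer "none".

Kwame vs Ivan: 302–206 for Kwame.
Kwame vs Theo: 477–31 for Kwame.
Kwame vs Amara: 302–206 for Kwame.
Kwame vs Diego: 438–70 for Kwame.
Kwame beats every other option head-to-head.

Kwame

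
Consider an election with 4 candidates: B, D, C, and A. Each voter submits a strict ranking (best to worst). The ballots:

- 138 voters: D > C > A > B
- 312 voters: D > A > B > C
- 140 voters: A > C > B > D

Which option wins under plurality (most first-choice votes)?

D

First-place votes: B 0, D 450, C 0, A 140.
D has the most first-place votes.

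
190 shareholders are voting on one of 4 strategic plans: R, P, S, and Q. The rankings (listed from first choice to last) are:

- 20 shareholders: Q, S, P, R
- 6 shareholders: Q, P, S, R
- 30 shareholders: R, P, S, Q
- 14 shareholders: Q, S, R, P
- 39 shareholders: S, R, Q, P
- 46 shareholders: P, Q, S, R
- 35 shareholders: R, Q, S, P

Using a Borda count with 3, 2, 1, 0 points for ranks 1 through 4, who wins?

R: 20·0 + 6·0 + 30·3 + 14·1 + 39·2 + 46·0 + 35·3 = 287
P: 20·1 + 6·2 + 30·2 + 14·0 + 39·0 + 46·3 + 35·0 = 230
S: 20·2 + 6·1 + 30·1 + 14·2 + 39·3 + 46·1 + 35·1 = 302
Q: 20·3 + 6·3 + 30·0 + 14·3 + 39·1 + 46·2 + 35·2 = 321
Q has the highest Borda score (321).

Q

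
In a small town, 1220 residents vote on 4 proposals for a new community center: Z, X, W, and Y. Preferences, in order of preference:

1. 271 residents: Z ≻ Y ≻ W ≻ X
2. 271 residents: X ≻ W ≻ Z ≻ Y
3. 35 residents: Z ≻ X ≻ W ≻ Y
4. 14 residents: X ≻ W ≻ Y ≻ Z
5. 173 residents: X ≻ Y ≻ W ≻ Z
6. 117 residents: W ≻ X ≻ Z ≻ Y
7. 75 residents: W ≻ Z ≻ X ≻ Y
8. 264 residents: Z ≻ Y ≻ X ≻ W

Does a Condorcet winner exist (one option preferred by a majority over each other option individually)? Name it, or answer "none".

none

Checking pairwise contests:
W beats Z 650–570.
Z beats X 645–575.
X beats W 757–463.
Z beats Y 1033–187.
Every option loses at least one head-to-head, so there is no Condorcet winner.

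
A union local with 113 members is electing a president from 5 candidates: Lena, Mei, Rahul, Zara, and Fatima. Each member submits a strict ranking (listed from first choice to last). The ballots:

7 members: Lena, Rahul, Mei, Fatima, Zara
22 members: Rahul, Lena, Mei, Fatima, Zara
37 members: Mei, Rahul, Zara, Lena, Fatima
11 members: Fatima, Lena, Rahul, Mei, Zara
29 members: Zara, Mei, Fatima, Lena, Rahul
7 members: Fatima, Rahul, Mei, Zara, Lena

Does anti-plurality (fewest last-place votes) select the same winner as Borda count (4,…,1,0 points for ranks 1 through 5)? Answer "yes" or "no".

yes

Anti-plurality — last-place votes: Lena 7, Mei 0, Rahul 29, Zara 40, Fatima 37. Winner: Mei.
Borda — scores: Lena 193, Mei 318, Rahul 263, Zara 197, Fatima 159. Winner: Mei.
The two methods agree.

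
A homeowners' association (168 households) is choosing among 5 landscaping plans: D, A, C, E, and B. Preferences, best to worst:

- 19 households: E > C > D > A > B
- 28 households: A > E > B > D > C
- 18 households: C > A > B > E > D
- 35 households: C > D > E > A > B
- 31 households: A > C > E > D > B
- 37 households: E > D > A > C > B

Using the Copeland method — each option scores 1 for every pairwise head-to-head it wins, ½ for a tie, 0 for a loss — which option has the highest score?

D: beats A and B; loses to C and E → score 2.
A: beats C and B; loses to D and E → score 2.
C: beats D and B; ties E; loses to A → score 2.5.
E: beats D, A, and B; ties C → score 3.5.
B: loses to D, A, C, and E → score 0.
E has the best pairwise record.

E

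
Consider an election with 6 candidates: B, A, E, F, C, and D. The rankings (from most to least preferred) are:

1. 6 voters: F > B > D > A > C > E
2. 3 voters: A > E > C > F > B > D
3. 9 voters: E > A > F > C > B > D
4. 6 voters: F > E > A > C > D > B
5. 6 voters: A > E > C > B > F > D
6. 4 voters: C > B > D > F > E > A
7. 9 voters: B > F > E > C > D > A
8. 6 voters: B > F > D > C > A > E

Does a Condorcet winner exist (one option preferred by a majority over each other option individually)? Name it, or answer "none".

Checking pairwise contests:
C beats B 28–21.
B beats A 25–24.
B beats E 25–24.
B beats F 25–24.
A beats C 30–19.
B beats D 43–6.
Every option loses at least one head-to-head, so there is no Condorcet winner.

none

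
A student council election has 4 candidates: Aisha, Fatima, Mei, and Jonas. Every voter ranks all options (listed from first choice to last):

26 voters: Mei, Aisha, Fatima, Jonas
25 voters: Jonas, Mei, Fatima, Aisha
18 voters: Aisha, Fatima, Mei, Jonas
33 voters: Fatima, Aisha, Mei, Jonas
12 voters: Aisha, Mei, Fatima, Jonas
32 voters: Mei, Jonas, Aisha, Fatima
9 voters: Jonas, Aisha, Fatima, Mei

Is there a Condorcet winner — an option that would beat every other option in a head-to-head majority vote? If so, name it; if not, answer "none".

Mei

Mei vs Aisha: 83–72 for Mei.
Mei vs Fatima: 95–60 for Mei.
Mei vs Jonas: 121–34 for Mei.
Mei beats every other option head-to-head.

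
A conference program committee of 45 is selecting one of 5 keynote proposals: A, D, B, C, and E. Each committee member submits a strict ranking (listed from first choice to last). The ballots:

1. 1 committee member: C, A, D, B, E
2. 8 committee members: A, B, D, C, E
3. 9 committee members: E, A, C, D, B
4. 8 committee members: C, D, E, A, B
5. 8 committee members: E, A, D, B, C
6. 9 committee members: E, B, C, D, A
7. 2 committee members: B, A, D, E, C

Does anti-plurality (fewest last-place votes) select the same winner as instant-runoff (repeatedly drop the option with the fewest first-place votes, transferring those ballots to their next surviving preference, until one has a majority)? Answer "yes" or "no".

no

Anti-plurality — last-place votes: A 9, D 0, B 17, C 10, E 9. Winner: D.
Instant-runoff — R1 A 8, D 0, B 2, C 9, E 26 (E winner). Winner: E.
The two methods disagree.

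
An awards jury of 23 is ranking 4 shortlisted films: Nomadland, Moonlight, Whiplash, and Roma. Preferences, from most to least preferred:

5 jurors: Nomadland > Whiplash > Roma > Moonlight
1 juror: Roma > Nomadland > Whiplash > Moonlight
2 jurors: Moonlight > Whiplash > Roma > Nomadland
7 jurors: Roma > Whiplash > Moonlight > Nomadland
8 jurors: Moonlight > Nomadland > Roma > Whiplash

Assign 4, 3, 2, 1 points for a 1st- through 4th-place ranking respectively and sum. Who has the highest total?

Roma

Nomadland: 5·4 + 1·3 + 2·1 + 7·1 + 8·3 = 56
Moonlight: 5·1 + 1·1 + 2·4 + 7·2 + 8·4 = 60
Whiplash: 5·3 + 1·2 + 2·3 + 7·3 + 8·1 = 52
Roma: 5·2 + 1·4 + 2·2 + 7·4 + 8·2 = 62
Roma has the highest Borda score (62).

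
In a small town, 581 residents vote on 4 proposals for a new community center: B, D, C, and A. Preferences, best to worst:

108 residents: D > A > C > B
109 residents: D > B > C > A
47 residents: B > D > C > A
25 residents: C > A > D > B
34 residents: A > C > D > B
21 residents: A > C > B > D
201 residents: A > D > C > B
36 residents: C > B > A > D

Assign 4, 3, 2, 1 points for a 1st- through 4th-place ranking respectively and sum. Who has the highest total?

D

B: 108·1 + 109·3 + 47·4 + 25·1 + 34·1 + 21·2 + 201·1 + 36·3 = 1033
D: 108·4 + 109·4 + 47·3 + 25·2 + 34·2 + 21·1 + 201·3 + 36·1 = 1787
C: 108·2 + 109·2 + 47·2 + 25·4 + 34·3 + 21·3 + 201·2 + 36·4 = 1339
A: 108·3 + 109·1 + 47·1 + 25·3 + 34·4 + 21·4 + 201·4 + 36·2 = 1651
D has the highest Borda score (1787).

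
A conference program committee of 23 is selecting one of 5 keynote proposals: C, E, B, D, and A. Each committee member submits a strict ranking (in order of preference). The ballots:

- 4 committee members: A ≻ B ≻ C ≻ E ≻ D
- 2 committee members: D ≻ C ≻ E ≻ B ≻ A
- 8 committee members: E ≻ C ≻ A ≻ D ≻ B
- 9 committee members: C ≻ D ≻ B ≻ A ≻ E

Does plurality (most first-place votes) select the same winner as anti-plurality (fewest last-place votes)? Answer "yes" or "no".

Plurality — first-place votes: C 9, E 8, B 0, D 2, A 4. Winner: C.
Anti-plurality — last-place votes: C 0, E 9, B 8, D 4, A 2. Winner: C.
The two methods agree.

yes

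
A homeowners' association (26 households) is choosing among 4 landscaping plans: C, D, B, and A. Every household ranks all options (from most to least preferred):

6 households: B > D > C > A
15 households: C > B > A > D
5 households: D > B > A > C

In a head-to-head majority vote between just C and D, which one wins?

Voters preferring C to D: 15; preferring D to C: 11.
C wins the head-to-head.

C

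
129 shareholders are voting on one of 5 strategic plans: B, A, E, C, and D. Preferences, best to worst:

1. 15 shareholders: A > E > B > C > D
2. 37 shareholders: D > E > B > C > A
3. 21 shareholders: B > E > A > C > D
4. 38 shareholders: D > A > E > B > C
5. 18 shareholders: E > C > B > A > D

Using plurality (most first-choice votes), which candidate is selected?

D

First-place votes: B 21, A 15, E 18, C 0, D 75.
D has the most first-place votes.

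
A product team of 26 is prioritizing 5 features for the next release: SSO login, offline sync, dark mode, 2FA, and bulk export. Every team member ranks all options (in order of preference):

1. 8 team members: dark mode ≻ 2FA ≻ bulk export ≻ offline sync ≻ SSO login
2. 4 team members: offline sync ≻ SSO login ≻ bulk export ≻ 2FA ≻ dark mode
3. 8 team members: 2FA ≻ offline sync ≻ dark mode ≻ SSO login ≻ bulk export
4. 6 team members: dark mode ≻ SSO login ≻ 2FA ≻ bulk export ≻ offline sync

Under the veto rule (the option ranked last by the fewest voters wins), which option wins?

2FA

Last-place votes: SSO login 8, offline sync 6, dark mode 4, 2FA 0, bulk export 8.
2FA is ranked last by the fewest voters, so 2FA wins.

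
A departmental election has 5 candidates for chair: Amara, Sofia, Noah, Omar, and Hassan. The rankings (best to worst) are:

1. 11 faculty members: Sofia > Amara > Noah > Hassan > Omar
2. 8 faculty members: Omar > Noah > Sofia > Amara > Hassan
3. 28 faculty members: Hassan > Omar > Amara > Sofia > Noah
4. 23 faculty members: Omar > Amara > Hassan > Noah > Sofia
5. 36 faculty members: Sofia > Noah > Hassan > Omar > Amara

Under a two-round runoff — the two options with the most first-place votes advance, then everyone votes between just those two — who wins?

Omar

Round 1 first-place votes: Amara 0, Sofia 47, Noah 0, Omar 31, Hassan 28.
Sofia and Omar advance.
Runoff: Sofia is preferred to Omar by 47 voters; Omar by 59.
Omar wins the runoff.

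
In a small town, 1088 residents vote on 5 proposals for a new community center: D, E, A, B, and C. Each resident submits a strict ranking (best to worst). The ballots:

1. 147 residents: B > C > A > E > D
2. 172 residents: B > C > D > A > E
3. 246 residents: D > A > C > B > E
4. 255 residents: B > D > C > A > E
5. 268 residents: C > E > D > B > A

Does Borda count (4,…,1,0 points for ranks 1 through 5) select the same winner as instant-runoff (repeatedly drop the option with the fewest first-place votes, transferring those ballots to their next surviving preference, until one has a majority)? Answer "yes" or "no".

Borda — scores: D 2629, E 951, A 1459, B 2810, C 3031. Winner: C.
Instant-runoff — R1 D 246, E 0, A 0, B 574, C 268 (B winner). Winner: B.
The two methods disagree.

no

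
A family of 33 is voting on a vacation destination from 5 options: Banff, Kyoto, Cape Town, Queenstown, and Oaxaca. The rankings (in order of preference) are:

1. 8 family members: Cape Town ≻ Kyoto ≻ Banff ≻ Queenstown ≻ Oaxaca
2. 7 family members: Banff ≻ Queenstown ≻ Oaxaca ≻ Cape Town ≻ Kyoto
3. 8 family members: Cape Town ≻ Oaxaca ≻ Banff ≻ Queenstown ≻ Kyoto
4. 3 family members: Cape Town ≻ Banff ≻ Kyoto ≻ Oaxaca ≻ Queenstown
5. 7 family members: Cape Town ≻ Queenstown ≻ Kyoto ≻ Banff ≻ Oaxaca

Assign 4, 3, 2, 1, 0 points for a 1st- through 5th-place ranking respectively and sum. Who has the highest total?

Banff: 8·2 + 7·4 + 8·2 + 3·3 + 7·1 = 76
Kyoto: 8·3 + 7·0 + 8·0 + 3·2 + 7·2 = 44
Cape Town: 8·4 + 7·1 + 8·4 + 3·4 + 7·4 = 111
Queenstown: 8·1 + 7·3 + 8·1 + 3·0 + 7·3 = 58
Oaxaca: 8·0 + 7·2 + 8·3 + 3·1 + 7·0 = 41
Cape Town has the highest Borda score (111).

Cape Town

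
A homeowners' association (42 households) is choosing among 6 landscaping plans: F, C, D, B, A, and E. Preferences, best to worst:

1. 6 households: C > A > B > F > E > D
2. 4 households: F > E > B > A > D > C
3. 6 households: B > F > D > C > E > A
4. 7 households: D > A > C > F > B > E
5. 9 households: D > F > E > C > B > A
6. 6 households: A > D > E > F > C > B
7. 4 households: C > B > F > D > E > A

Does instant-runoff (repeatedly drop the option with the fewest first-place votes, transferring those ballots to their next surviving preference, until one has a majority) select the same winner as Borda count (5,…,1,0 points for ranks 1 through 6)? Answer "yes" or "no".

yes

Instant-runoff — R1 F 4, C 10, D 16, B 6, A 6, E 0 (E out); R2 F 4, C 10, D 16, B 6, A 6 (F out); R3 C 10, D 16, B 10, A 6 (A out); R4 C 10, D 22, B 10 (D winner). Winner: D.
Borda — scores: F 130, C 107, D 134, B 92, A 90, E 77. Winner: D.
The two methods agree.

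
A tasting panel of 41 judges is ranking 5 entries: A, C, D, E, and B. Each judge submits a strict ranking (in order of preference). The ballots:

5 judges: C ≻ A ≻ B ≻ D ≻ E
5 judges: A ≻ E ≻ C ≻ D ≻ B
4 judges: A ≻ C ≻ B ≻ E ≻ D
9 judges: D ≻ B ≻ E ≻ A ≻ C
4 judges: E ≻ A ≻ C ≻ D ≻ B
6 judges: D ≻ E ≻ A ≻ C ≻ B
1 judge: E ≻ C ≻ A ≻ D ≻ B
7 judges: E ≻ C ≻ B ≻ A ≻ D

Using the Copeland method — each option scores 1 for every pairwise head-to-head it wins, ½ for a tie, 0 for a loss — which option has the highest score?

A: beats C, D, and B; loses to E → score 3.
C: beats D and B; loses to A and E → score 2.
D: beats B; loses to A, C, and E → score 1.
E: beats A, C, D, and B → score 4.
B: loses to A, C, D, and E → score 0.
E has the best pairwise record.

E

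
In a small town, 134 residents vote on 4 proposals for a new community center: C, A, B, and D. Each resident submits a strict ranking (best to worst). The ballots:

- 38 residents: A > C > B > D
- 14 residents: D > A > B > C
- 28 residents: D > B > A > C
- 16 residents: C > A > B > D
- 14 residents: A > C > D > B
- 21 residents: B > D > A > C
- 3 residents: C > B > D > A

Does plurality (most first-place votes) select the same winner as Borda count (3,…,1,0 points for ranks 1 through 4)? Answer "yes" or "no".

yes

Plurality — first-place votes: C 19, A 52, B 21, D 42. Winner: A.
Borda — scores: C 161, A 265, B 193, D 185. Winner: A.
The two methods agree.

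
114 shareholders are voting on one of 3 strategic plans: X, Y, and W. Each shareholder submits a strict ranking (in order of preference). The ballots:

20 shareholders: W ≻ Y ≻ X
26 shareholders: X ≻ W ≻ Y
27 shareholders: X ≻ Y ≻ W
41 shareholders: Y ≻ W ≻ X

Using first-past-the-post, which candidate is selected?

X

First-place votes: X 53, Y 41, W 20.
X has the most first-place votes.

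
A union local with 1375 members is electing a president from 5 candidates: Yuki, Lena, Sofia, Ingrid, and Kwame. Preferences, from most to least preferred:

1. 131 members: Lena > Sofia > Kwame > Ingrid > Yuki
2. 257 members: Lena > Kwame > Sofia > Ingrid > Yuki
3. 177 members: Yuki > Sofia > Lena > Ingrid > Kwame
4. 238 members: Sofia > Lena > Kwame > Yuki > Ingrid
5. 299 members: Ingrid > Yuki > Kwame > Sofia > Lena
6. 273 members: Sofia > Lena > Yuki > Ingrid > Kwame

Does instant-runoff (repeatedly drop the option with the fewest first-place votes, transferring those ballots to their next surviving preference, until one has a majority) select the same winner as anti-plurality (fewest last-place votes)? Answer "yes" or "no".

Instant-runoff — R1 Yuki 177, Lena 388, Sofia 511, Ingrid 299, Kwame 0 (Kwame out); R2 Yuki 177, Lena 388, Sofia 511, Ingrid 299 (Yuki out); R3 Lena 388, Sofia 688, Ingrid 299 (Sofia winner). Winner: Sofia.
Anti-plurality — last-place votes: Yuki 388, Lena 299, Sofia 0, Ingrid 238, Kwame 450. Winner: Sofia.
The two methods agree.

yes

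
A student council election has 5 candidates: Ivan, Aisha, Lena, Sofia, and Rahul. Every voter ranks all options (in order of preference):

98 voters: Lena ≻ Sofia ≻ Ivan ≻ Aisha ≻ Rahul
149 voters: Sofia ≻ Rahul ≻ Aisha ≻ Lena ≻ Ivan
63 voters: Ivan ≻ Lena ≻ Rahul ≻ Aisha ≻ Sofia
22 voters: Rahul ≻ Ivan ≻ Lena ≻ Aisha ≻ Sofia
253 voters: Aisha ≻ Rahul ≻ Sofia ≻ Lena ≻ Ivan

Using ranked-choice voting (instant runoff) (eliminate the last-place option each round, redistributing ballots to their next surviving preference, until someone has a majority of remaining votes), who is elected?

Aisha

Round 1: Ivan 63, Aisha 253, Lena 98, Sofia 149, Rahul 22. Eliminate Rahul.
Round 2: Ivan 85, Aisha 253, Lena 98, Sofia 149. Eliminate Ivan.
Round 3: Aisha 253, Lena 183, Sofia 149. Eliminate Sofia.
Round 4: Aisha 402, Lena 183. Aisha has a majority.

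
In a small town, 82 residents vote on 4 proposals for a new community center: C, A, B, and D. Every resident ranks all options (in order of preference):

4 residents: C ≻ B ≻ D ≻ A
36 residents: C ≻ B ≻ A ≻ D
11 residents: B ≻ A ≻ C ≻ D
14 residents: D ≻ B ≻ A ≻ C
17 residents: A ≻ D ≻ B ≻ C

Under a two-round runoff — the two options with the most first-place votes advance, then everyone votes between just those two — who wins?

Round 1 first-place votes: C 40, A 17, B 11, D 14.
C and A advance.
Runoff: C is preferred to A by 40 voters; A by 42.
A wins the runoff.

A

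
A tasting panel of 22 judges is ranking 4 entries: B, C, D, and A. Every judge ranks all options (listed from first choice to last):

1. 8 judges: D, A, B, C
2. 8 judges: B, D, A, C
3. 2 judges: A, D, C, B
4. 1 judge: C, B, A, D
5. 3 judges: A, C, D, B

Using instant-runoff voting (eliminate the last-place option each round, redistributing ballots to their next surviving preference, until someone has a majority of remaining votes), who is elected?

Round 1: B 8, C 1, D 8, A 5. Eliminate C.
Round 2: B 9, D 8, A 5. Eliminate A.
Round 3: B 9, D 13. D has a majority.

D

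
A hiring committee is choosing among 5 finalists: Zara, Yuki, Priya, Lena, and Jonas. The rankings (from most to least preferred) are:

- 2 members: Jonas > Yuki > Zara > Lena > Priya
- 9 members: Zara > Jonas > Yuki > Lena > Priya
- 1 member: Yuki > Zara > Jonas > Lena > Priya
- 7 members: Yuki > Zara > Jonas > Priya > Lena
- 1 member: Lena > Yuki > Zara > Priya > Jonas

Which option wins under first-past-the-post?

First-place votes: Zara 9, Yuki 8, Priya 0, Lena 1, Jonas 2.
Zara has the most first-place votes.

Zara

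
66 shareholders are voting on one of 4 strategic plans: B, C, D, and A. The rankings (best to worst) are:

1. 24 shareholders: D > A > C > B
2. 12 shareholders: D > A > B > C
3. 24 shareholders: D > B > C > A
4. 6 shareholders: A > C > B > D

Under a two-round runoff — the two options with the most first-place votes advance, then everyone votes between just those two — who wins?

Round 1 first-place votes: B 0, C 0, D 60, A 6.
D and A advance.
Runoff: D is preferred to A by 60 voters; A by 6.
D wins the runoff.

D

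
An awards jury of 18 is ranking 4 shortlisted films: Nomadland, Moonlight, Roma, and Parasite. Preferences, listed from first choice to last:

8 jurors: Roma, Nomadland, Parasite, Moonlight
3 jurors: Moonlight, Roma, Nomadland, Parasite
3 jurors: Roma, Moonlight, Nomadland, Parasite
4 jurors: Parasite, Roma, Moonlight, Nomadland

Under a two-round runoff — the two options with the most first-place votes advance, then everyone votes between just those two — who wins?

Round 1 first-place votes: Nomadland 0, Moonlight 3, Roma 11, Parasite 4.
Roma and Parasite advance.
Runoff: Roma is preferred to Parasite by 14 voters; Parasite by 4.
Roma wins the runoff.

Roma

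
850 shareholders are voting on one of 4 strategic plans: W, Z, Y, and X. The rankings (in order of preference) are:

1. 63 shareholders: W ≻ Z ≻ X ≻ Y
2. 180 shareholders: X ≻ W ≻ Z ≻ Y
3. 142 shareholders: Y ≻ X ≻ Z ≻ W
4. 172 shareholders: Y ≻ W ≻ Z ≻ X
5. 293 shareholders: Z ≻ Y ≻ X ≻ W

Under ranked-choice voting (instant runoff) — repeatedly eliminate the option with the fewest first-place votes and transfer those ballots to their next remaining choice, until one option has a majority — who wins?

Round 1: W 63, Z 293, Y 314, X 180. Eliminate W.
Round 2: Z 356, Y 314, X 180. Eliminate X.
Round 3: Z 536, Y 314. Z has a majority.

Z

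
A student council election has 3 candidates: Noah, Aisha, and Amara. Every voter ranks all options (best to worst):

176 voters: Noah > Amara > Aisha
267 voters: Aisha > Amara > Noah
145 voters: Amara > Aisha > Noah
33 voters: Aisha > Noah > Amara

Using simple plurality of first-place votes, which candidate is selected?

First-place votes: Noah 176, Aisha 300, Amara 145.
Aisha has the most first-place votes.

Aisha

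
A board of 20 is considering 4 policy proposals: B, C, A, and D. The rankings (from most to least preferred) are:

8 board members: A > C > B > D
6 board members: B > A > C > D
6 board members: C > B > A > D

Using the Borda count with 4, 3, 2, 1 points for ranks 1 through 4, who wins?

A

B: 8·2 + 6·4 + 6·3 = 58
C: 8·3 + 6·2 + 6·4 = 60
A: 8·4 + 6·3 + 6·2 = 62
D: 8·1 + 6·1 + 6·1 = 20
A has the highest Borda score (62).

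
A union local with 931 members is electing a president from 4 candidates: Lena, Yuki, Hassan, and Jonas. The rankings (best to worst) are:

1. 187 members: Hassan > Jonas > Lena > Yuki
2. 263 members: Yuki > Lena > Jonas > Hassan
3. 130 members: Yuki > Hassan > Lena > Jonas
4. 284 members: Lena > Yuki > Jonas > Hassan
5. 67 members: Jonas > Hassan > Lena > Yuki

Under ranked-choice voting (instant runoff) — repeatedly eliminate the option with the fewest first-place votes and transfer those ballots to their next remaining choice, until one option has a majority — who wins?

Lena

Round 1: Lena 284, Yuki 393, Hassan 187, Jonas 67. Eliminate Jonas.
Round 2: Lena 284, Yuki 393, Hassan 254. Eliminate Hassan.
Round 3: Lena 538, Yuki 393. Lena has a majority.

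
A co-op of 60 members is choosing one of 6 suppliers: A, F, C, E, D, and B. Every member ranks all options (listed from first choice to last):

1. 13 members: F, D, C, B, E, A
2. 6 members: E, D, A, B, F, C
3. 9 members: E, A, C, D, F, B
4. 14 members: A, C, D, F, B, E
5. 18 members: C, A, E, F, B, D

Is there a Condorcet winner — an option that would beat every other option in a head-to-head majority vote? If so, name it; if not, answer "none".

C vs A: 31–29 for C.
C vs F: 41–19 for C.
C vs E: 45–15 for C.
C vs D: 41–19 for C.
C vs B: 54–6 for C.
C beats every other option head-to-head.

C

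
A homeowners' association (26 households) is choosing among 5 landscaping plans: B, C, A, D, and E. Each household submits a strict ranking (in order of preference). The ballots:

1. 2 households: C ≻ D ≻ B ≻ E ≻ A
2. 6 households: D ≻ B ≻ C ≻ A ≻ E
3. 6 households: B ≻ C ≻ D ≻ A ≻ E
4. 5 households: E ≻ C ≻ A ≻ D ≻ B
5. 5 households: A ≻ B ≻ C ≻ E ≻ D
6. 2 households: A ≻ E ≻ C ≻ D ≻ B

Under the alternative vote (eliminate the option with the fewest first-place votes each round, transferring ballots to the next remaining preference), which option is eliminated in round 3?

B

Round 1: B 6, C 2, A 7, D 6, E 5. Eliminate C.
Round 2: B 6, A 7, D 8, E 5. Eliminate E.
Round 3: B 6, A 12, D 8. Eliminate B.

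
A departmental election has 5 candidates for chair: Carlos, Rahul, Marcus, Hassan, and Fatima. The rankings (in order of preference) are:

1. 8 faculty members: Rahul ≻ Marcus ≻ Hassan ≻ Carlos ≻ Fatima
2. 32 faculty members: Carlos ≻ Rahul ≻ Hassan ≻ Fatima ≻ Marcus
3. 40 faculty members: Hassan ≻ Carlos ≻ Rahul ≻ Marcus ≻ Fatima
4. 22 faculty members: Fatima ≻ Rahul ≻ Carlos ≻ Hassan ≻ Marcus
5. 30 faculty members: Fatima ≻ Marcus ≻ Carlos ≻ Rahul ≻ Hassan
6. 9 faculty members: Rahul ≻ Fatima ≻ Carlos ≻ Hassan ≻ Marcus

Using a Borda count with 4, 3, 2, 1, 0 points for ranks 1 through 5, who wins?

Carlos

Carlos: 8·1 + 32·4 + 40·3 + 22·2 + 30·2 + 9·2 = 378
Rahul: 8·4 + 32·3 + 40·2 + 22·3 + 30·1 + 9·4 = 340
Marcus: 8·3 + 32·0 + 40·1 + 22·0 + 30·3 + 9·0 = 154
Hassan: 8·2 + 32·2 + 40·4 + 22·1 + 30·0 + 9·1 = 271
Fatima: 8·0 + 32·1 + 40·0 + 22·4 + 30·4 + 9·3 = 267
Carlos has the highest Borda score (378).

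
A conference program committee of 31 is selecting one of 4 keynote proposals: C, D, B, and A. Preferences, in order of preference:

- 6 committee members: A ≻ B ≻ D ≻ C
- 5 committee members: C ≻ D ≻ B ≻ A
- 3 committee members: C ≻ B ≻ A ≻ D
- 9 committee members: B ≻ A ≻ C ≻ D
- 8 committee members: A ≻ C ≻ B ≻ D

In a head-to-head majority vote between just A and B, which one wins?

Voters preferring A to B: 14; preferring B to A: 17.
B wins the head-to-head.

B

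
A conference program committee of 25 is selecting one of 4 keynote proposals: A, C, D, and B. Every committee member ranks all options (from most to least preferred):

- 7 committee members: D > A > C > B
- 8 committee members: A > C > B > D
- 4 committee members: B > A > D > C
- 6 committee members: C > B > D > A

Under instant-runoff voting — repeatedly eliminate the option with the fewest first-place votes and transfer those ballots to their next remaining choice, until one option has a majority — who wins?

Round 1: A 8, C 6, D 7, B 4. Eliminate B.
Round 2: A 12, C 6, D 7. Eliminate C.
Round 3: A 12, D 13. D has a majority.

D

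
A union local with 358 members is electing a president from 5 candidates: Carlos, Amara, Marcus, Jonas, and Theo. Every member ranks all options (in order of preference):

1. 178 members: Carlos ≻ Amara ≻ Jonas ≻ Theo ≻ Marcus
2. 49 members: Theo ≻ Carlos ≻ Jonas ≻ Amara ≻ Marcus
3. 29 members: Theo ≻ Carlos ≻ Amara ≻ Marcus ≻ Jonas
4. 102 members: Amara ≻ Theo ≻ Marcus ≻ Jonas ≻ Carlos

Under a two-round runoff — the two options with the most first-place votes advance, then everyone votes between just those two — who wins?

Carlos

Round 1 first-place votes: Carlos 178, Amara 102, Marcus 0, Jonas 0, Theo 78.
Carlos and Amara advance.
Runoff: Carlos is preferred to Amara by 256 voters; Amara by 102.
Carlos wins the runoff.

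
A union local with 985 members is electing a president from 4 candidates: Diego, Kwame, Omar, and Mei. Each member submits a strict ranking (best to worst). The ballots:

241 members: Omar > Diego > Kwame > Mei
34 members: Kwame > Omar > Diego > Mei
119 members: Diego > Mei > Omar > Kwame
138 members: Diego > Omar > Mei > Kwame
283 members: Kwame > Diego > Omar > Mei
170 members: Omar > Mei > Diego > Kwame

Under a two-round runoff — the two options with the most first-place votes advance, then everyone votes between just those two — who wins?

Round 1 first-place votes: Diego 257, Kwame 317, Omar 411, Mei 0.
Omar and Kwame advance.
Runoff: Omar is preferred to Kwame by 668 voters; Kwame by 317.
Omar wins the runoff.

Omar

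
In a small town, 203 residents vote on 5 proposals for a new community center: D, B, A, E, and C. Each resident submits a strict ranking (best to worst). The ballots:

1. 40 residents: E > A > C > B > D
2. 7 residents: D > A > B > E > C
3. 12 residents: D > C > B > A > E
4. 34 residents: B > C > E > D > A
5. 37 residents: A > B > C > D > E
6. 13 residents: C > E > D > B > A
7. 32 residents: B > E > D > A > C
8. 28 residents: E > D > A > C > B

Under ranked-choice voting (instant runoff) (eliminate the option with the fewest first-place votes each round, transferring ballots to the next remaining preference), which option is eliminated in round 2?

Round 1: D 19, B 66, A 37, E 68, C 13. Eliminate C.
Round 2: D 19, B 66, A 37, E 81. Eliminate D.

D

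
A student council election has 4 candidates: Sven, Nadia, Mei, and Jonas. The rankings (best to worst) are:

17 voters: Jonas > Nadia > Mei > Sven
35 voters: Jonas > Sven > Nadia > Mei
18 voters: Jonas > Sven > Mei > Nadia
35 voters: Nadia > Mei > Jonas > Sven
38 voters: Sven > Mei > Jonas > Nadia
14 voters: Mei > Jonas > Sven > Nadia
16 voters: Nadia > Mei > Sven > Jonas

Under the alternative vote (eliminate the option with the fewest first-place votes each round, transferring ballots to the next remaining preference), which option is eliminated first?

Mei

Round 1: Sven 38, Nadia 51, Mei 14, Jonas 70. Eliminate Mei.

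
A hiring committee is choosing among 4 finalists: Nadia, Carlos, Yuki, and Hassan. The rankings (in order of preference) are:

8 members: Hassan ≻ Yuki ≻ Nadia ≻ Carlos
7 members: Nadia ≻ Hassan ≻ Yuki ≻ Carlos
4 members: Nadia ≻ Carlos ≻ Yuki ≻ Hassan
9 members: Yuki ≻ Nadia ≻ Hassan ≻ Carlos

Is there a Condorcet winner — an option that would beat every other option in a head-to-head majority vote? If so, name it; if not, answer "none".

none

Checking pairwise contests:
Yuki beats Nadia 17–11.
Nadia beats Carlos 28–0.
Hassan beats Yuki 15–13.
Nadia beats Hassan 20–8.
Every option loses at least one head-to-head, so there is no Condorcet winner.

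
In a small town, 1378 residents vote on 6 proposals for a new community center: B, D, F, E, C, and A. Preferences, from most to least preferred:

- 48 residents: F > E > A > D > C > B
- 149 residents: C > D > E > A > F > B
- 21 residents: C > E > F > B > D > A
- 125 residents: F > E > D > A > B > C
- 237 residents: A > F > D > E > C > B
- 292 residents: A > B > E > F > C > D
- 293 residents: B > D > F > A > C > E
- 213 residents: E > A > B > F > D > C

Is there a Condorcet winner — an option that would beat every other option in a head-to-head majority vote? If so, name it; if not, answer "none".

A

A vs B: 1064–314 for A.
A vs D: 790–588 for A.
A vs F: 891–487 for A.
A vs E: 822–556 for A.
A vs C: 1208–170 for A.
A beats every other option head-to-head.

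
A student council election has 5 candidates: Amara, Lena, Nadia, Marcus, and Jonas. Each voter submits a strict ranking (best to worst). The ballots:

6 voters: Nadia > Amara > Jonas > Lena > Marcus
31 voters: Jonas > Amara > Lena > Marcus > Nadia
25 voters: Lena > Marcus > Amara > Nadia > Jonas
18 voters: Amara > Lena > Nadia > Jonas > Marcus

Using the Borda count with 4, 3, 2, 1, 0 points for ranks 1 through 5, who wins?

Amara

Amara: 6·3 + 31·3 + 25·2 + 18·4 = 233
Lena: 6·1 + 31·2 + 25·4 + 18·3 = 222
Nadia: 6·4 + 31·0 + 25·1 + 18·2 = 85
Marcus: 6·0 + 31·1 + 25·3 + 18·0 = 106
Jonas: 6·2 + 31·4 + 25·0 + 18·1 = 154
Amara has the highest Borda score (233).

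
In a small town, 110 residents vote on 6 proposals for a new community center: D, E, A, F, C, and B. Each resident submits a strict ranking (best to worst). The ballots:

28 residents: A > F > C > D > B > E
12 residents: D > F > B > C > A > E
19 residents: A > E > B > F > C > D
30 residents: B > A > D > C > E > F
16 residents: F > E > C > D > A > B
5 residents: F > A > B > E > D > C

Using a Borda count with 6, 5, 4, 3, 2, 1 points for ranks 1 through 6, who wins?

D: 28·3 + 12·6 + 19·1 + 30·4 + 16·3 + 5·2 = 353
E: 28·1 + 12·1 + 19·5 + 30·2 + 16·5 + 5·3 = 290
A: 28·6 + 12·2 + 19·6 + 30·5 + 16·2 + 5·5 = 513
F: 28·5 + 12·5 + 19·3 + 30·1 + 16·6 + 5·6 = 413
C: 28·4 + 12·3 + 19·2 + 30·3 + 16·4 + 5·1 = 345
B: 28·2 + 12·4 + 19·4 + 30·6 + 16·1 + 5·4 = 396
A has the highest Borda score (513).

A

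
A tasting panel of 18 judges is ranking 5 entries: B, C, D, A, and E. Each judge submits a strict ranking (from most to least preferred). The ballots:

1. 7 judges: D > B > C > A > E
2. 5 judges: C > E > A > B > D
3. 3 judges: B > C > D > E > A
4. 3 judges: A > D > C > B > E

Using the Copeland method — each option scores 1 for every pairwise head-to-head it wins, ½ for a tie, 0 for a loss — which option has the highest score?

D

B: beats C, A, and E; loses to D → score 3.
C: beats A and E; loses to B and D → score 2.
D: beats B, C, A, and E → score 4.
A: beats E; loses to B, C, and D → score 1.
E: loses to B, C, D, and A → score 0.
D has the best pairwise record.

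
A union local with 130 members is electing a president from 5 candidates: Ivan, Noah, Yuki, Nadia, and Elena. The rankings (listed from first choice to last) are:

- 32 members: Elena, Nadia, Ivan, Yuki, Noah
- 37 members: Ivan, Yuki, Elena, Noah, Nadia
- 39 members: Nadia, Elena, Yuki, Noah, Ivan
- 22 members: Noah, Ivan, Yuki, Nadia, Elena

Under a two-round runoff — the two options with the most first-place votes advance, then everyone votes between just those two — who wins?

Round 1 first-place votes: Ivan 37, Noah 22, Yuki 0, Nadia 39, Elena 32.
Nadia and Ivan advance.
Runoff: Nadia is preferred to Ivan by 71 voters; Ivan by 59.
Nadia wins the runoff.

Nadia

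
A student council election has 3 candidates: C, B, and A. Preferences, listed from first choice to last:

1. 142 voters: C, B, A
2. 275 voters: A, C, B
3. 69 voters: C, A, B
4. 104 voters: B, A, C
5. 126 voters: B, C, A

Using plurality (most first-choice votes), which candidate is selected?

First-place votes: C 211, B 230, A 275.
A has the most first-place votes.

A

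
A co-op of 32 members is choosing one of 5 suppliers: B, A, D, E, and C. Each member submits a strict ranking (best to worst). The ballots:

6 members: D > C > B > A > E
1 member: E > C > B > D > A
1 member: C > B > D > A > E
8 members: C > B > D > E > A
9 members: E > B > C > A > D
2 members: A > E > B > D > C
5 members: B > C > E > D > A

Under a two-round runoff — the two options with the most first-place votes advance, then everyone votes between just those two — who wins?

C

Round 1 first-place votes: B 5, A 2, D 6, E 10, C 9.
E and C advance.
Runoff: E is preferred to C by 12 voters; C by 20.
C wins the runoff.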